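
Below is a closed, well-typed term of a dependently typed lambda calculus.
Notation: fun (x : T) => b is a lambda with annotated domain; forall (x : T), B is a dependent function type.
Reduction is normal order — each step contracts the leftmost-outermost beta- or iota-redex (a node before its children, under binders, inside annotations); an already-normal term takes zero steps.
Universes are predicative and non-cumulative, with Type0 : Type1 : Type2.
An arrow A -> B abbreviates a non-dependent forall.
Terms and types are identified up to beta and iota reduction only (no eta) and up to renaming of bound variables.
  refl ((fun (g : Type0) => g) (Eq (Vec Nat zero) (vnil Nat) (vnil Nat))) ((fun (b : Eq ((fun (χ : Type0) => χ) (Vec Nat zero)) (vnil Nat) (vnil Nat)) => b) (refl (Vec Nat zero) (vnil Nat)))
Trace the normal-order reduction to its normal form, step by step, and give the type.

reduction (normal order):
  refl ((fun (g : Type0) => g) (Eq (Vec Nat zero) (vnil Nat) (vnil Nat))) ((fun (b : Eq ((fun (χ : Type0) => χ) (Vec Nat zero)) (vnil Nat) (vnil Nat)) => b) (refl (Vec Nat zero) (vnil Nat)))
  ~> refl (Eq (Vec Nat zero) (vnil Nat) (vnil Nat)) ((fun (g : Eq ((fun (b : Type0) => b) (Vec Nat zero)) (vnil Nat) (vnil Nat)) => g) (refl (Vec Nat zero) (vnil Nat)))
  ~> refl (Eq (Vec Nat zero) (vnil Nat) (vnil Nat)) (refl (Vec Nat zero) (vnil Nat))
type:
  Eq (Eq (Vec Nat zero) (vnil Nat) (vnil Nat)) (refl (Vec Nat zero) (vnil Nat)) (refl (Vec Nat zero) (vnil Nat))


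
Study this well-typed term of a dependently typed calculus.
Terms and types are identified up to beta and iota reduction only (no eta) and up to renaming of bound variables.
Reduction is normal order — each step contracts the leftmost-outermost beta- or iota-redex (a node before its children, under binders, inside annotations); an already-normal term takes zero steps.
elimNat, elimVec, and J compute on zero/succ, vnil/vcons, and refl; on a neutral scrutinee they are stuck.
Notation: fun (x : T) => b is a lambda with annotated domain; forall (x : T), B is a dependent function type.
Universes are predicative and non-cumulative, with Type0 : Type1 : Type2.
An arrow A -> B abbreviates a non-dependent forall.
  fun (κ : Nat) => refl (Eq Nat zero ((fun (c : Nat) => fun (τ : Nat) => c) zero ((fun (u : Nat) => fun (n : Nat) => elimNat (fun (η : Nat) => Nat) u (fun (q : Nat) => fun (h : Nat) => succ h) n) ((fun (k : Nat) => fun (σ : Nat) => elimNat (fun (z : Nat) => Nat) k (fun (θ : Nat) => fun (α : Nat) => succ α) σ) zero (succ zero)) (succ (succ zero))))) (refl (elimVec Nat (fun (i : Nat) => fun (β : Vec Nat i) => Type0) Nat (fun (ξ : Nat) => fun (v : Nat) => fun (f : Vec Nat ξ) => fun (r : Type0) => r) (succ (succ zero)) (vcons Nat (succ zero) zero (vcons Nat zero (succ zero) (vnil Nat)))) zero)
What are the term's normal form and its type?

resulting normal form:
  fun (κ : Nat) => refl (Eq Nat zero zero) (refl Nat zero)
the term's type:
  Nat -> Eq (Eq Nat zero zero) (refl Nat zero) (refl Nat zero)


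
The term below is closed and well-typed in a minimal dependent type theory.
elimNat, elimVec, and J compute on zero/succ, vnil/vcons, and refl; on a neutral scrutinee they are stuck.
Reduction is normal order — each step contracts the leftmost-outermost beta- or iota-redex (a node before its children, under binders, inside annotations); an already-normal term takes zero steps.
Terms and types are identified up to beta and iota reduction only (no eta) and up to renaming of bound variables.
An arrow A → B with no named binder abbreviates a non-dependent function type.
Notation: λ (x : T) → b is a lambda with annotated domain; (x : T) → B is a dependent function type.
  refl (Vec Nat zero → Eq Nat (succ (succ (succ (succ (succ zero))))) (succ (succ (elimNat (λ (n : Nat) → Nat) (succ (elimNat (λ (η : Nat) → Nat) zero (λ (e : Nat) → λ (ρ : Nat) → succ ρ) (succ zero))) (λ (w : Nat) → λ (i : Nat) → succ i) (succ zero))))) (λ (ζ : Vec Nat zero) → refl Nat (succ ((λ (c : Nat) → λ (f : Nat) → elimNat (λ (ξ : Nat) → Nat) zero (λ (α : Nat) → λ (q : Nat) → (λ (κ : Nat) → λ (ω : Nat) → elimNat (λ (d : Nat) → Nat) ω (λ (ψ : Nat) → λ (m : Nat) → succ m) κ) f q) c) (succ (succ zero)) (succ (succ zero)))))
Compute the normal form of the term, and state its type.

resulting normal form:
  refl (Vec Nat zero → Eq Nat (succ (succ (succ (succ (succ zero))))) (succ (succ (succ (succ (succ zero)))))) (λ (n : Vec Nat zero) → refl Nat (succ (succ (succ (succ (succ zero))))))
type:
  Eq (Vec Nat zero → Eq Nat (succ (succ (succ (succ (succ zero))))) (succ (succ (succ (succ (succ zero)))))) (λ (n : Vec Nat zero) → refl Nat (succ (succ (succ (succ (succ zero)))))) (λ (η : Vec Nat zero) → refl Nat (succ (succ (succ (succ (succ zero))))))


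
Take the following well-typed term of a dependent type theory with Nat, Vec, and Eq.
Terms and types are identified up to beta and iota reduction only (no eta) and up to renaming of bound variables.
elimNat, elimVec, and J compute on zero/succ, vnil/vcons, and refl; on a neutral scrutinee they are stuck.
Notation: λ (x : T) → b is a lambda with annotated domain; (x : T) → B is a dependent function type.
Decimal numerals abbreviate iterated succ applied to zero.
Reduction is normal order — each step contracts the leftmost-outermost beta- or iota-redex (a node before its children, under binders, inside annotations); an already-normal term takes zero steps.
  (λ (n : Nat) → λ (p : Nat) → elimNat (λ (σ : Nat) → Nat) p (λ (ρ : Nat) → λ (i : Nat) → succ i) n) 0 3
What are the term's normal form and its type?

normal form:
  3
type:
  Nat


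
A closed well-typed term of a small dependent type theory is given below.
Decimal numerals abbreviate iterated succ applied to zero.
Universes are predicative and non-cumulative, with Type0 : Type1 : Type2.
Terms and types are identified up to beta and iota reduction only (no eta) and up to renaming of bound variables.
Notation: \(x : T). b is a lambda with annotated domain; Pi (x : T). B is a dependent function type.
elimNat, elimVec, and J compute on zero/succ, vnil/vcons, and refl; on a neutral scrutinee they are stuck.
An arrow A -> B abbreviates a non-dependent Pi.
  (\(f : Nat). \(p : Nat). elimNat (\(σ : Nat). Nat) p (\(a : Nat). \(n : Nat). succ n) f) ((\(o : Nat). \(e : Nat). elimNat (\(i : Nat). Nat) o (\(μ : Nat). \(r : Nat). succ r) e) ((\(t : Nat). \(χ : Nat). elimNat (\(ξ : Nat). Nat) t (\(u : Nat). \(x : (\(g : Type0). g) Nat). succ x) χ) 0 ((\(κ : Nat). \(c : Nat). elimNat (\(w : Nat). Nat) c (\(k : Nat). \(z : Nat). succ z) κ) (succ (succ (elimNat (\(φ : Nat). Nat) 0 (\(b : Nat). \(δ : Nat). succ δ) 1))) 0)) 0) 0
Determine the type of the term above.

type:
  Nat


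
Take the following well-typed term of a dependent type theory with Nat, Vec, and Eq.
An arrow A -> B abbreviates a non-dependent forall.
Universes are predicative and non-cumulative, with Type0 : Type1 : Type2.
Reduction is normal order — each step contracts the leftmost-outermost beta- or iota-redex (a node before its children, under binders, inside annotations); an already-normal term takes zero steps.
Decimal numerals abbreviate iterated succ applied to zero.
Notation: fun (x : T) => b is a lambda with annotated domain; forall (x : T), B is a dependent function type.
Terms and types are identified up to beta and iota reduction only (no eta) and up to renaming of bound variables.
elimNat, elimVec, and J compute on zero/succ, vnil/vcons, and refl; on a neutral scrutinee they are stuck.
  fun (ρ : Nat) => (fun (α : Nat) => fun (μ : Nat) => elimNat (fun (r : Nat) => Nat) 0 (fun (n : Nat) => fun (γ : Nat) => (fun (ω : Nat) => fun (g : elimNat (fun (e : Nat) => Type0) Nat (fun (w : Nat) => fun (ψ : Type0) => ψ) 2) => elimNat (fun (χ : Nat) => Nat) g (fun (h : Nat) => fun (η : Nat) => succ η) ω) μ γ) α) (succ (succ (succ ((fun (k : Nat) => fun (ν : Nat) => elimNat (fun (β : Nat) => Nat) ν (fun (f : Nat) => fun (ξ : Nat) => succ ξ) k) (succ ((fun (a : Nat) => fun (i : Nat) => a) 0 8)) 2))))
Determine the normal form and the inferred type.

reduced normal form:
  fun (ρ : Nat) => fun (α : Nat) => elimNat (fun (μ : Nat) => Nat) (elimNat (fun (r : Nat) => Nat) (elimNat (fun (n : Nat) => Nat) (elimNat (fun (γ : Nat) => Nat) (elimNat (fun (ω : Nat) => Nat) (elimNat (fun (g : Nat) => Nat) 0 (fun (e : Nat) => fun (w : Nat) => succ w) α) (fun (ψ : Nat) => fun (χ : Nat) => succ χ) α) (fun (h : Nat) => fun (η : Nat) => succ η) α) (fun (k : Nat) => fun (ν : Nat) => succ ν) α) (fun (β : Nat) => fun (f : Nat) => succ f) α) (fun (ξ : Nat) => fun (a : Nat) => succ a) α
inferred type:
  Nat -> Nat -> Nat


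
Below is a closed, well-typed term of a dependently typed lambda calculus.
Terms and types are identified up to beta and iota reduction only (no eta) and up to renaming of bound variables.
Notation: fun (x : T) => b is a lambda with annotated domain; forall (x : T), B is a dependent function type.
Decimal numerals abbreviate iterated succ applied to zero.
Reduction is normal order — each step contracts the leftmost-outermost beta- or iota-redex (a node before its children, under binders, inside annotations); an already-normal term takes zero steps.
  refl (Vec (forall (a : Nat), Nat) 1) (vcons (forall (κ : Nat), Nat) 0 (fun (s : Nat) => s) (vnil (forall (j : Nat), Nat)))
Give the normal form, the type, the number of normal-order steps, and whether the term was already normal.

normal form:
  refl (Vec (forall (a : Nat), Nat) 1) (vcons (forall (κ : Nat), Nat) 0 (fun (s : Nat) => s) (vnil (forall (j : Nat), Nat)))
inferred type:
  Eq (Vec (forall (a : Nat), Nat) 1) (vcons (forall (κ : Nat), Nat) 0 (fun (s : Nat) => s) (vnil (forall (j : Nat), Nat))) (vcons (forall (r : Nat), Nat) 0 (fun (v : Nat) => v) (vnil (forall (η : Nat), Nat)))
normal-order step count: 0
already normal: yes


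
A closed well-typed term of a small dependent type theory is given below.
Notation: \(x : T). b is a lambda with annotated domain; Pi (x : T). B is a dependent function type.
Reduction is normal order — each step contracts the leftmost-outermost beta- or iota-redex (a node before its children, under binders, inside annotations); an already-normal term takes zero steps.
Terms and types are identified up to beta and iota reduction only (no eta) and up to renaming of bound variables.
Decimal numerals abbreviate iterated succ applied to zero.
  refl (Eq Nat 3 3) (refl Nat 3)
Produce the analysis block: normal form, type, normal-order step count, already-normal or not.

resulting normal form:
  refl (Eq Nat 3 3) (refl Nat 3)
type:
  Eq (Eq Nat 3 3) (refl Nat 3) (refl Nat 3)
normal-order step count: 0
already normal: yes


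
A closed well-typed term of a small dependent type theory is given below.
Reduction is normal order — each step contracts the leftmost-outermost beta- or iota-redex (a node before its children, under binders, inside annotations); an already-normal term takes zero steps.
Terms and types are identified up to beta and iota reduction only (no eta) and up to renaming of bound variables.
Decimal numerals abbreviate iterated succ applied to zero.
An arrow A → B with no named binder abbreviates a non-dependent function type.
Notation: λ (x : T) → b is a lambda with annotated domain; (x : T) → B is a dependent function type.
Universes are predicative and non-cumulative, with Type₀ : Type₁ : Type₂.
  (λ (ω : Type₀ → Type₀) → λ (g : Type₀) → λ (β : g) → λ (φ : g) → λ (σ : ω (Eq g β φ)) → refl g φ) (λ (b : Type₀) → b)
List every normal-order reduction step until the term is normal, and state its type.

normal-order reduction sequence:
  (λ (ω : Type₀ → Type₀) → λ (g : Type₀) → λ (β : g) → λ (φ : g) → λ (σ : ω (Eq g β φ)) → refl g φ) (λ (b : Type₀) → b)
  ~> λ (ω : Type₀) → λ (g : ω) → λ (β : ω) → λ (φ : (λ (σ : Type₀) → σ) (Eq ω g β)) → refl ω β
  ~> λ (ω : Type₀) → λ (g : ω) → λ (β : ω) → λ (φ : Eq ω g β) → refl ω β
the term's type:
  (ω : Type₀) → (g : ω) → (β : ω) → Eq ω g β → Eq ω β β


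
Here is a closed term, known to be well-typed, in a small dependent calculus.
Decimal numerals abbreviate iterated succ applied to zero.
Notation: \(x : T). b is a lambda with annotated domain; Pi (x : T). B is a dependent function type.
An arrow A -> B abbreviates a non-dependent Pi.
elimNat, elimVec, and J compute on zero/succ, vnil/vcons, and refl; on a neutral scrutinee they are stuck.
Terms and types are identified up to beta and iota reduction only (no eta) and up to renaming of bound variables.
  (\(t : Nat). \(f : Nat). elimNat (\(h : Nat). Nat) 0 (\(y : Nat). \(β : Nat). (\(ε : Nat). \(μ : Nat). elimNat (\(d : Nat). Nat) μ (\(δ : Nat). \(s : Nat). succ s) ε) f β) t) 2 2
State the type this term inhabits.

type:
  Nat


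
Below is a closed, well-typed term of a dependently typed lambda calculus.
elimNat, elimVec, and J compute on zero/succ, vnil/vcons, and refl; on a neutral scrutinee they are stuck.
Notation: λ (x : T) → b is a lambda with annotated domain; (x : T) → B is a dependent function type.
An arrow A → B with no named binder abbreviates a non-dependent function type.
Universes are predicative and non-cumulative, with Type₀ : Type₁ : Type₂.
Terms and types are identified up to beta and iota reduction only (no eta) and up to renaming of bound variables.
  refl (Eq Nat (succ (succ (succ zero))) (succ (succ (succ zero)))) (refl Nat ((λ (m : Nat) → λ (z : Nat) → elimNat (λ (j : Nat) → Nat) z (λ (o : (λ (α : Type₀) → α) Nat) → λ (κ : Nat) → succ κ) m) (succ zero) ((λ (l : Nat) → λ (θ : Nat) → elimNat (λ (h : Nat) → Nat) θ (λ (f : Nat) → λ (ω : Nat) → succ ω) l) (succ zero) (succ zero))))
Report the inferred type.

the term's type:
  Eq (Eq Nat (succ (succ (succ zero))) (succ (succ (succ zero)))) (refl Nat (succ (succ (succ zero)))) (refl Nat (succ (succ (succ zero))))


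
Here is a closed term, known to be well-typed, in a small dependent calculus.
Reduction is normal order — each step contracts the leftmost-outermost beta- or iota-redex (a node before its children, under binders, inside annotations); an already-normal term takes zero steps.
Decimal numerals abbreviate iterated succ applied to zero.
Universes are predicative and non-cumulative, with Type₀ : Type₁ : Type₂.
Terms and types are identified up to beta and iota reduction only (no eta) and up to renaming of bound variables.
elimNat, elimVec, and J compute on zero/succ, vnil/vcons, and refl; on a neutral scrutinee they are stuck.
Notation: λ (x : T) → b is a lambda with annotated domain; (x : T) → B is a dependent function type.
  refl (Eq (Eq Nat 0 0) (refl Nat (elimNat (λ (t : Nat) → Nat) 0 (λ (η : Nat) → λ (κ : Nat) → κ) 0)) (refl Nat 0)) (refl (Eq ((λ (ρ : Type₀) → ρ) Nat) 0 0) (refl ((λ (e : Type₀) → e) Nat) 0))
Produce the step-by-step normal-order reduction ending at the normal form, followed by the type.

normal-order reduction sequence:
  refl (Eq (Eq Nat 0 0) (refl Nat (elimNat (λ (t : Nat) → Nat) 0 (λ (η : Nat) → λ (κ : Nat) → κ) 0)) (refl Nat 0)) (refl (Eq ((λ (ρ : Type₀) → ρ) Nat) 0 0) (refl ((λ (e : Type₀) → e) Nat) 0))
  ~> refl (Eq (Eq Nat 0 0) (refl Nat 0) (refl Nat 0)) (refl (Eq ((λ (t : Type₀) → t) Nat) 0 0) (refl ((λ (η : Type₀) → η) Nat) 0))
  ~> refl (Eq (Eq Nat 0 0) (refl Nat 0) (refl Nat 0)) (refl (Eq Nat 0 0) (refl ((λ (t : Type₀) → t) Nat) 0))
  ~> refl (Eq (Eq Nat 0 0) (refl Nat 0) (refl Nat 0)) (refl (Eq Nat 0 0) (refl Nat 0))
inferred type:
  Eq (Eq (Eq Nat 0 0) (refl Nat 0) (refl Nat 0)) (refl (Eq Nat 0 0) (refl Nat 0)) (refl (Eq Nat 0 0) (refl Nat 0))


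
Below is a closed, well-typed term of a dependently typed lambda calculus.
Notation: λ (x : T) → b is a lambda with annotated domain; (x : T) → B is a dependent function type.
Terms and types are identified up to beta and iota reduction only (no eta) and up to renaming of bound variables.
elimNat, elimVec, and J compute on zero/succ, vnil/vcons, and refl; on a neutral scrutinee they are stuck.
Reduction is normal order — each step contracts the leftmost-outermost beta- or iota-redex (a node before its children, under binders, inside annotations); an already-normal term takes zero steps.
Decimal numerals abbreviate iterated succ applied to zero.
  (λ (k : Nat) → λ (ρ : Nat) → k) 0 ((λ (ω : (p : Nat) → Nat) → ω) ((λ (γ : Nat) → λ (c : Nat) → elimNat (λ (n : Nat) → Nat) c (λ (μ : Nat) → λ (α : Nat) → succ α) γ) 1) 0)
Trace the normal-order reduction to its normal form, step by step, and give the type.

normal-order reduction sequence:
  (λ (k : Nat) → λ (ρ : Nat) → k) 0 ((λ (ω : (p : Nat) → Nat) → ω) ((λ (γ : Nat) → λ (c : Nat) → elimNat (λ (n : Nat) → Nat) c (λ (μ : Nat) → λ (α : Nat) → succ α) γ) 1) 0)
  ~> (λ (k : Nat) → 0) ((λ (ρ : (ω : Nat) → Nat) → ρ) ((λ (p : Nat) → λ (γ : Nat) → elimNat (λ (c : Nat) → Nat) γ (λ (n : Nat) → λ (μ : Nat) → succ μ) p) 1) 0)
  ~> 0
type:
  Nat


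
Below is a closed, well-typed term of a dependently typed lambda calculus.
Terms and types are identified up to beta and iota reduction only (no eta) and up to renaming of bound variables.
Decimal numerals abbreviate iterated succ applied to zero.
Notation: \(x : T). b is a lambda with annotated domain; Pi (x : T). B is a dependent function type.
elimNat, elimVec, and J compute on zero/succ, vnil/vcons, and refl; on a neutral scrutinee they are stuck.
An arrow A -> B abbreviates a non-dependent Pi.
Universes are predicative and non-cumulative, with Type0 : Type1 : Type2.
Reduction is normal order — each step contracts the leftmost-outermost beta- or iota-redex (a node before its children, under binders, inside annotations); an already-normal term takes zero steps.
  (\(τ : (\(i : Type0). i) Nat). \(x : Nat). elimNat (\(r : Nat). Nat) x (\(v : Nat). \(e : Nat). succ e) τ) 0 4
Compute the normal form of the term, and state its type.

reduced normal form:
  4
type:
  Nat


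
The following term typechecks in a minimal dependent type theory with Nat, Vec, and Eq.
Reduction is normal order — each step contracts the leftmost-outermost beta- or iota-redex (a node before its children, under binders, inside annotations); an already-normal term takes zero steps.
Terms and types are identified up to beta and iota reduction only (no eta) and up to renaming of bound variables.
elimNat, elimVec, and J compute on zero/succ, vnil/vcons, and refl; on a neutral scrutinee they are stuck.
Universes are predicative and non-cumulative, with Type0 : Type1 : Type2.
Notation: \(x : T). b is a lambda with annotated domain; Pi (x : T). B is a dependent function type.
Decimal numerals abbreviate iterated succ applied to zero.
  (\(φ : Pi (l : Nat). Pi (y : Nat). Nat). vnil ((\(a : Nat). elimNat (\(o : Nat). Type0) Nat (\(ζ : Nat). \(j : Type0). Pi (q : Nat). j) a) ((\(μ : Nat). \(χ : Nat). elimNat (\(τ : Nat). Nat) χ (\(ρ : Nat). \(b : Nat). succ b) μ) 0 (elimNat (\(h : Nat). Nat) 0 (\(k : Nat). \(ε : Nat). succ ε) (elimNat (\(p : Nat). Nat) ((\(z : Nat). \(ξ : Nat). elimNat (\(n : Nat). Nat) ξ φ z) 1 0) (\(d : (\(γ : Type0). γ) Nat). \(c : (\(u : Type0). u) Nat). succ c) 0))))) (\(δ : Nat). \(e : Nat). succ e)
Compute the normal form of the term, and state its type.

resulting normal form:
  vnil (Pi (φ : Nat). Nat)
inferred type:
  Vec (Pi (φ : Nat). Nat) 0


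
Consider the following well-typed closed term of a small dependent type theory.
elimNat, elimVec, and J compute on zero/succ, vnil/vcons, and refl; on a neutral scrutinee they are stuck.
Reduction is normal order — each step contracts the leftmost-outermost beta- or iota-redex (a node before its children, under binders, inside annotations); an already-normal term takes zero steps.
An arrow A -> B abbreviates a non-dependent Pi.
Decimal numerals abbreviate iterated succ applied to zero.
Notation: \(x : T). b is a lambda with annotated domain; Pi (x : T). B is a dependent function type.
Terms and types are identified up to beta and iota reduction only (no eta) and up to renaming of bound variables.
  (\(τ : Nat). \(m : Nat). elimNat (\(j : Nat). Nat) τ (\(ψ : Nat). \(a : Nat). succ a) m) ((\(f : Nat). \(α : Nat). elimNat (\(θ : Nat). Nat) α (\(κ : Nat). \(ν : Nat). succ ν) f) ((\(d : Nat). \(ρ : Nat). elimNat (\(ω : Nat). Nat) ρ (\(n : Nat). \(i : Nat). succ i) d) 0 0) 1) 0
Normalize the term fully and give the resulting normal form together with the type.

reduced normal form:
  1
type:
  Nat


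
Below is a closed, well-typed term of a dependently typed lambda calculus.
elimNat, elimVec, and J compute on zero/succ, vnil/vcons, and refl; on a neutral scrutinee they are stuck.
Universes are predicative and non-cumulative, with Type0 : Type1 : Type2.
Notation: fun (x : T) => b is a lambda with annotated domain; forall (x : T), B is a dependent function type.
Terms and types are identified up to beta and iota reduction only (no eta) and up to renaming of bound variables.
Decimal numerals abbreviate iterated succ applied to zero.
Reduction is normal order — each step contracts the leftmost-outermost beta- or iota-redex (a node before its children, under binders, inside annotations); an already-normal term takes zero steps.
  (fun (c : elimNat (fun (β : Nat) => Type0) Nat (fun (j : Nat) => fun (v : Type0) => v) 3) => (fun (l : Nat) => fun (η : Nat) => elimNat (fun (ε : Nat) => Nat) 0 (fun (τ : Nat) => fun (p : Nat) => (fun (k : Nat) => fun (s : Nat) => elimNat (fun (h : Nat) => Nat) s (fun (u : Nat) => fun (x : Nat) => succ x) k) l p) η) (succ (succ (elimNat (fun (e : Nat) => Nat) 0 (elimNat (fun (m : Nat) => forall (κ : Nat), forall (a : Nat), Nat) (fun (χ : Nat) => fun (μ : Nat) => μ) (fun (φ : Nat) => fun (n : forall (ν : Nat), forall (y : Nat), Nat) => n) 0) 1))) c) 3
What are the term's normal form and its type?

resulting normal form:
  6
inferred type:
  Nat
observation: the first redex contracted is a beta-redex; the normal form is reached in 55 normal-order steps.


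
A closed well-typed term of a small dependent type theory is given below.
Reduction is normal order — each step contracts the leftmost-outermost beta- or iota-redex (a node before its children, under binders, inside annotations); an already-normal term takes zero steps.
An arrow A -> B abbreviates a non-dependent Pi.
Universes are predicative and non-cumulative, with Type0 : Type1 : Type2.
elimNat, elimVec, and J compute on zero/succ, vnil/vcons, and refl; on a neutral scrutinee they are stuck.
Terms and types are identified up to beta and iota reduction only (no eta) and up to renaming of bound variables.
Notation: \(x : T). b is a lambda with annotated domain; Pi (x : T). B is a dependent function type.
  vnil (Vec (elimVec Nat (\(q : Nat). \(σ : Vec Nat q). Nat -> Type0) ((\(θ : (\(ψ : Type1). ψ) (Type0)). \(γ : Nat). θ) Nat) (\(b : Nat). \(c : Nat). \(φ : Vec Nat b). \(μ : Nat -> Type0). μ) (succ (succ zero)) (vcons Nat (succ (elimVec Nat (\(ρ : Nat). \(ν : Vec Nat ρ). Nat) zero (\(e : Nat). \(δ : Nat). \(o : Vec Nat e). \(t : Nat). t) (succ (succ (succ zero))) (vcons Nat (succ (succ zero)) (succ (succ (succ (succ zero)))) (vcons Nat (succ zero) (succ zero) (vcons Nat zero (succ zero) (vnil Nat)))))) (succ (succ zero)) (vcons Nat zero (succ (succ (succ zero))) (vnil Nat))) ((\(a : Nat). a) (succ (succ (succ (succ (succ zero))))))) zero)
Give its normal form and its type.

normal form:
  vnil (Vec Nat zero)
the term's type:
  Vec (Vec Nat zero) zero


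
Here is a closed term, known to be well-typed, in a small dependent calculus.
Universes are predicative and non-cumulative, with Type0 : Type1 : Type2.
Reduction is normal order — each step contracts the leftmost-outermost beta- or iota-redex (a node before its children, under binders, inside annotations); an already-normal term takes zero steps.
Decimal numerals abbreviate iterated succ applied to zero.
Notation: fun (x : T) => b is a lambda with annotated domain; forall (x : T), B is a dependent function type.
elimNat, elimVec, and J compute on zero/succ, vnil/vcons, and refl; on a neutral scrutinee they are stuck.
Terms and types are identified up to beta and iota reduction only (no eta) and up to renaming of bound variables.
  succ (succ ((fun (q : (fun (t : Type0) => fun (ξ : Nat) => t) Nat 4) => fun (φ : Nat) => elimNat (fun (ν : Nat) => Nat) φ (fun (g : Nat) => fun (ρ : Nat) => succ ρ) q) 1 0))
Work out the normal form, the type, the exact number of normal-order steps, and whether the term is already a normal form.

reduced normal form:
  3
the term's type:
  Nat
reduction steps (normal order): 6
term was already normal: no
first redex: a beta-redex


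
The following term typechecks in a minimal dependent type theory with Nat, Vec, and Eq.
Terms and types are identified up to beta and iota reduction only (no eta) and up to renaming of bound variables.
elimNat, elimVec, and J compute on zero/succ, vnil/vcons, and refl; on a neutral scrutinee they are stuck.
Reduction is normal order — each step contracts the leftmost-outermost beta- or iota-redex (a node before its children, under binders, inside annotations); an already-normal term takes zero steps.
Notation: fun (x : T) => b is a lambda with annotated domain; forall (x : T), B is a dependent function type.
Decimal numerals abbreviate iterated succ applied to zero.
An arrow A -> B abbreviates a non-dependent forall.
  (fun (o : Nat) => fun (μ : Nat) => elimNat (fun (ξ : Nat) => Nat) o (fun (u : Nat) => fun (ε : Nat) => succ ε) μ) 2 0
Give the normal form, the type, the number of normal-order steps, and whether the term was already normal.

normal form:
  2
inferred type:
  Nat
steps to reach normal form (normal order): 3
started in normal form: no
first redex: a beta-redex


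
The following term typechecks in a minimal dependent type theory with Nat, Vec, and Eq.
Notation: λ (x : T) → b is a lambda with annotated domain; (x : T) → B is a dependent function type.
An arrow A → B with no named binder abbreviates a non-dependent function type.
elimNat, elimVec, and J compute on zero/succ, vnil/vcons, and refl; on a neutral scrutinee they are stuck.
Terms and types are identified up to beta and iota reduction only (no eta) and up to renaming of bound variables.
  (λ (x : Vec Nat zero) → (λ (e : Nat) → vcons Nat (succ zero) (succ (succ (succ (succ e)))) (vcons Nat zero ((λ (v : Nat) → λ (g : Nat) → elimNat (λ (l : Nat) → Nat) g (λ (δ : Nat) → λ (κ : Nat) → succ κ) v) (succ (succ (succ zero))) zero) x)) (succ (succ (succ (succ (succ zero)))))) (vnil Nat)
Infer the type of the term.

inferred type:
  Vec Nat (succ (succ zero))


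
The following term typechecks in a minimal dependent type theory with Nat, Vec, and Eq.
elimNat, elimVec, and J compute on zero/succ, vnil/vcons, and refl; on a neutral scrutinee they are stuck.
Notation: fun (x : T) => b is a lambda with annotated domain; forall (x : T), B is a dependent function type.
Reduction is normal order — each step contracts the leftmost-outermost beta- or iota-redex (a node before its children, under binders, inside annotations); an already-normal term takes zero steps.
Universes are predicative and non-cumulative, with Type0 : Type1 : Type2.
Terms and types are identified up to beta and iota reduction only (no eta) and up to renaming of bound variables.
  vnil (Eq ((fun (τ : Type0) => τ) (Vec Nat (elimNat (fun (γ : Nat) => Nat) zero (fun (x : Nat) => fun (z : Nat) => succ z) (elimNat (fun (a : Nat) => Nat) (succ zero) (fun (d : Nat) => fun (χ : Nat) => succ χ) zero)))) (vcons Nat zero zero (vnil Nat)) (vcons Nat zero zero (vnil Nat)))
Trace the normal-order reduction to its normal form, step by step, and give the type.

normal-order reduction sequence:
  vnil (Eq ((fun (τ : Type0) => τ) (Vec Nat (elimNat (fun (γ : Nat) => Nat) zero (fun (x : Nat) => fun (z : Nat) => succ z) (elimNat (fun (a : Nat) => Nat) (succ zero) (fun (d : Nat) => fun (χ : Nat) => succ χ) zero)))) (vcons Nat zero zero (vnil Nat)) (vcons Nat zero zero (vnil Nat)))
  ~> vnil (Eq (Vec Nat (elimNat (fun (τ : Nat) => Nat) zero (fun (γ : Nat) => fun (x : Nat) => succ x) (elimNat (fun (z : Nat) => Nat) (succ zero) (fun (a : Nat) => fun (d : Nat) => succ d) zero))) (vcons Nat zero zero (vnil Nat)) (vcons Nat zero zero (vnil Nat)))
  ~> vnil (Eq (Vec Nat (elimNat (fun (τ : Nat) => Nat) zero (fun (γ : Nat) => fun (x : Nat) => succ x) (succ zero))) (vcons Nat zero zero (vnil Nat)) (vcons Nat zero zero (vnil Nat)))
  ~> vnil (Eq (Vec Nat ((fun (τ : Nat) => fun (γ : Nat) => succ γ) zero (elimNat (fun (x : Nat) => Nat) zero (fun (z : Nat) => fun (a : Nat) => succ a) zero))) (vcons Nat zero zero (vnil Nat)) (vcons Nat zero zero (vnil Nat)))
  ~> vnil (Eq (Vec Nat ((fun (τ : Nat) => succ τ) (elimNat (fun (γ : Nat) => Nat) zero (fun (x : Nat) => fun (z : Nat) => succ z) zero))) (vcons Nat zero zero (vnil Nat)) (vcons Nat zero zero (vnil Nat)))
  ~> vnil (Eq (Vec Nat (succ (elimNat (fun (τ : Nat) => Nat) zero (fun (γ : Nat) => fun (x : Nat) => succ x) zero))) (vcons Nat zero zero (vnil Nat)) (vcons Nat zero zero (vnil Nat)))
  ~> vnil (Eq (Vec Nat (succ zero)) (vcons Nat zero zero (vnil Nat)) (vcons Nat zero zero (vnil Nat)))
the term's type:
  Vec (Eq (Vec Nat (succ zero)) (vcons Nat zero zero (vnil Nat)) (vcons Nat zero zero (vnil Nat))) zero


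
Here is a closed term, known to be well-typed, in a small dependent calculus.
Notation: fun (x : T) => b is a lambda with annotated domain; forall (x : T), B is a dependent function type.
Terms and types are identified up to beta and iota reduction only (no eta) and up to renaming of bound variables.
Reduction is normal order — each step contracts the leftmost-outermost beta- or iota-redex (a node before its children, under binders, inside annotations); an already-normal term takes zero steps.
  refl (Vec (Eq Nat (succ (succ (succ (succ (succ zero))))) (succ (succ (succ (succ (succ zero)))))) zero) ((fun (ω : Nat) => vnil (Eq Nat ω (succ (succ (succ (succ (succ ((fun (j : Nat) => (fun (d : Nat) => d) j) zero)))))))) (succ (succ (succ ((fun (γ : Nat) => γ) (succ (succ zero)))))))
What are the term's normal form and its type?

resulting normal form:
  refl (Vec (Eq Nat (succ (succ (succ (succ (succ zero))))) (succ (succ (succ (succ (succ zero)))))) zero) (vnil (Eq Nat (succ (succ (succ (succ (succ zero))))) (succ (succ (succ (succ (succ zero)))))))
the term's type:
  Eq (Vec (Eq Nat (succ (succ (succ (succ (succ zero))))) (succ (succ (succ (succ (succ zero)))))) zero) (vnil (Eq Nat (succ (succ (succ (succ (succ zero))))) (succ (succ (succ (succ (succ zero))))))) (vnil (Eq Nat (succ (succ (succ (succ (succ zero))))) (succ (succ (succ (succ (succ zero)))))))


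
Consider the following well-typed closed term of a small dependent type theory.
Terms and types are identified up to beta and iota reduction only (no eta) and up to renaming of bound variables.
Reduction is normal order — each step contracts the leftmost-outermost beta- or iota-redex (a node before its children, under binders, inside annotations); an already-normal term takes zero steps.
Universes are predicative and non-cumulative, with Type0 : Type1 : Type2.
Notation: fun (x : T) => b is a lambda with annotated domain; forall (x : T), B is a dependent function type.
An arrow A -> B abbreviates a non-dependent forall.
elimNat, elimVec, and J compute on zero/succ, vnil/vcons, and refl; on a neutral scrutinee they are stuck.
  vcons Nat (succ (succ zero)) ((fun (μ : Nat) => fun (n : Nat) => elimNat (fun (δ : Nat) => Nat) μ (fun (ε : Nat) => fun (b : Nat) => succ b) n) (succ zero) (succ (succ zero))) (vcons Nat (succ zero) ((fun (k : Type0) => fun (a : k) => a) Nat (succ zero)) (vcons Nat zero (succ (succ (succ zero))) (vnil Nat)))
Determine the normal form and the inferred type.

normal form:
  vcons Nat (succ (succ zero)) (succ (succ (succ zero))) (vcons Nat (succ zero) (succ zero) (vcons Nat zero (succ (succ (succ zero))) (vnil Nat)))
type:
  Vec Nat (succ (succ (succ zero)))
observation: reduction starts at a beta-redex, and 11 normal-order steps reach the normal form.


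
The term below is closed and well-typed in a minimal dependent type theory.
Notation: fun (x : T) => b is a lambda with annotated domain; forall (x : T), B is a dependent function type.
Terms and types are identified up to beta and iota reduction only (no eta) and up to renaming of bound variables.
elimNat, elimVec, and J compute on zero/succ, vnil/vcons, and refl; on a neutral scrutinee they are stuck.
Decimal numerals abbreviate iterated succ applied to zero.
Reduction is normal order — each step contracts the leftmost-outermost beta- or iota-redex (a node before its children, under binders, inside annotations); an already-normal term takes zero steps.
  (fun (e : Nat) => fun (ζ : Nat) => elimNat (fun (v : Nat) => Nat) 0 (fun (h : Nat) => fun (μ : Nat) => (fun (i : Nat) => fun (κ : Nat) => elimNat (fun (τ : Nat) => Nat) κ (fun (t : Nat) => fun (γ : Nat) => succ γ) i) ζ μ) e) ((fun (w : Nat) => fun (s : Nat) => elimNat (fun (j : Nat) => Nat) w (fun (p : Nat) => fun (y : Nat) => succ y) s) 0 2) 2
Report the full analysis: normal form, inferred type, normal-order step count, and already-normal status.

reduced normal form:
  4
inferred type:
  Nat
normal-order step count: 27
started in normal form: no
first redex: a beta-redex


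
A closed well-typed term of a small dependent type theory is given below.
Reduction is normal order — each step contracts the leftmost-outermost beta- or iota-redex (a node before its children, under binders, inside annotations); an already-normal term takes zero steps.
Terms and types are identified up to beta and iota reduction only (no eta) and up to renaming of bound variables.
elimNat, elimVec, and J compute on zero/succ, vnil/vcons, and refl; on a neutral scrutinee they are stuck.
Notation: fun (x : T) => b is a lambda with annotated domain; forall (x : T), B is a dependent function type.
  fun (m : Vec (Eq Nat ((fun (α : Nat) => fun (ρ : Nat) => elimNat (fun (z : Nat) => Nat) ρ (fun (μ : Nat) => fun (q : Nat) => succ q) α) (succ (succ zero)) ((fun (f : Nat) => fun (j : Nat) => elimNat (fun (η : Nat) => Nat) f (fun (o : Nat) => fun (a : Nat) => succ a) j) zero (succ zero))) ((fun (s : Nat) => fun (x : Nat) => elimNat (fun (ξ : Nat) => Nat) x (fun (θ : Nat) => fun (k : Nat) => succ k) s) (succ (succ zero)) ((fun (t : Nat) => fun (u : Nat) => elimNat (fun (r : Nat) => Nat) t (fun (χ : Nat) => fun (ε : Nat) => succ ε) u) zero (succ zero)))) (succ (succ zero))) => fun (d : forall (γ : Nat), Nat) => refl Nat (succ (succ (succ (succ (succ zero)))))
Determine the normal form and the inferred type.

resulting normal form:
  fun (m : Vec (Eq Nat (succ (succ (succ zero))) (succ (succ (succ zero)))) (succ (succ zero))) => fun (α : forall (ρ : Nat), Nat) => refl Nat (succ (succ (succ (succ (succ zero)))))
inferred type:
  forall (m : Vec (Eq Nat (succ (succ (succ zero))) (succ (succ (succ zero)))) (succ (succ zero))), forall (α : forall (ρ : Nat), Nat), Eq Nat (succ (succ (succ (succ (succ zero))))) (succ (succ (succ (succ (succ zero)))))
observation: the first redex contracted is a beta-redex; the normal form is reached in 30 normal-order steps.


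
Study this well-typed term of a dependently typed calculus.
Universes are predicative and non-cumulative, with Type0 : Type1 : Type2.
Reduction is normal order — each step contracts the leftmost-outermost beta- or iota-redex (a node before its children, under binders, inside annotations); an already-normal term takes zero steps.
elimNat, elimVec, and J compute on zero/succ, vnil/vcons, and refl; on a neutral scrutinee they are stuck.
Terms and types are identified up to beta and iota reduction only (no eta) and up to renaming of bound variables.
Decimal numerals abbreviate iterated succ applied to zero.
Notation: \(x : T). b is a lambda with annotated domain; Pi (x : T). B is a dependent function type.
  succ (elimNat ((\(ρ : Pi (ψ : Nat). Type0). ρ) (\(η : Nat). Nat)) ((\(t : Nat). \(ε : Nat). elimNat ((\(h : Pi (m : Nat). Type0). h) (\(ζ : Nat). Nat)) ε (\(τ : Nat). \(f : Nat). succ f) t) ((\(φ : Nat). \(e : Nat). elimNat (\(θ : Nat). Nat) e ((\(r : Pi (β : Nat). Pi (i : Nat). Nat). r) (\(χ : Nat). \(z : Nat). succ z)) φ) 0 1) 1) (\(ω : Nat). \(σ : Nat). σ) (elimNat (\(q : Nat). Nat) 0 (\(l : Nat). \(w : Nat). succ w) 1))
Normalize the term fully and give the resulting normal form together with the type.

normal form:
  3
inferred type:
  Nat


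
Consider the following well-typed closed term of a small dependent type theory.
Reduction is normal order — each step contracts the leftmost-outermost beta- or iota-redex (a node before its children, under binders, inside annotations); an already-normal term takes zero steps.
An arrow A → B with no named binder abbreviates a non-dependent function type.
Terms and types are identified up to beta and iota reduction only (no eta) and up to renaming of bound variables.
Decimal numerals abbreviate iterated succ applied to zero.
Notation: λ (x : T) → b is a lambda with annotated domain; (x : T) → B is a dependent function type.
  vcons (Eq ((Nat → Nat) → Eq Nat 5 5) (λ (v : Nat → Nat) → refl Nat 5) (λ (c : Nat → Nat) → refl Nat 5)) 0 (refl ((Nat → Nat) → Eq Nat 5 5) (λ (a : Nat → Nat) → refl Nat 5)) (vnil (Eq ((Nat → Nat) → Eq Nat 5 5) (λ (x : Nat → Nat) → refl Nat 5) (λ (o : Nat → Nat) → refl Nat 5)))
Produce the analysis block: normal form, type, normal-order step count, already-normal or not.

reduced normal form:
  vcons (Eq ((Nat → Nat) → Eq Nat 5 5) (λ (v : Nat → Nat) → refl Nat 5) (λ (c : Nat → Nat) → refl Nat 5)) 0 (refl ((Nat → Nat) → Eq Nat 5 5) (λ (a : Nat → Nat) → refl Nat 5)) (vnil (Eq ((Nat → Nat) → Eq Nat 5 5) (λ (x : Nat → Nat) → refl Nat 5) (λ (o : Nat → Nat) → refl Nat 5)))
type:
  Vec (Eq ((Nat → Nat) → Eq Nat 5 5) (λ (v : Nat → Nat) → refl Nat 5) (λ (c : Nat → Nat) → refl Nat 5)) 1
steps to reach normal form (normal order): 0
already normal: yes


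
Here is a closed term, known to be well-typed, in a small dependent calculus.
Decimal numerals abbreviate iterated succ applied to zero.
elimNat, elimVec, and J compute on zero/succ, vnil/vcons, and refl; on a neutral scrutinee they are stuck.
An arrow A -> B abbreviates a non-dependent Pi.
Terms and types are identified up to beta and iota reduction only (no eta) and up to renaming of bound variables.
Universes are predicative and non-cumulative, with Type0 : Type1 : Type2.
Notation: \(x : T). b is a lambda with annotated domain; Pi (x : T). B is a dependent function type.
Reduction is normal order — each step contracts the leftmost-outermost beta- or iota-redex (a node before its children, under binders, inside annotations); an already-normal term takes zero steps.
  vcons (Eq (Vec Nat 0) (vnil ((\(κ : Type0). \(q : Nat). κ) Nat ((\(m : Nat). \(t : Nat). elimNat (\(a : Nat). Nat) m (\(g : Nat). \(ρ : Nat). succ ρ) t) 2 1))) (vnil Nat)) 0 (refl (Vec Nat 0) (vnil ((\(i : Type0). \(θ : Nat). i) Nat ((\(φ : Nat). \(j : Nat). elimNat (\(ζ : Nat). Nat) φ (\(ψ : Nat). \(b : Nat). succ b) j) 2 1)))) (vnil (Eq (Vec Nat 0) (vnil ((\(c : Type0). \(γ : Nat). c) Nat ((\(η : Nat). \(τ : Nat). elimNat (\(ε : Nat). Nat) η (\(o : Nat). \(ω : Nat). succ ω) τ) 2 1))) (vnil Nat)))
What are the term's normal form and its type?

resulting normal form:
  vcons (Eq (Vec Nat 0) (vnil Nat) (vnil Nat)) 0 (refl (Vec Nat 0) (vnil Nat)) (vnil (Eq (Vec Nat 0) (vnil Nat) (vnil Nat)))
type:
  Vec (Eq (Vec Nat 0) (vnil Nat) (vnil Nat)) 1
observation: the term reaches its normal form after 6 normal-order steps.


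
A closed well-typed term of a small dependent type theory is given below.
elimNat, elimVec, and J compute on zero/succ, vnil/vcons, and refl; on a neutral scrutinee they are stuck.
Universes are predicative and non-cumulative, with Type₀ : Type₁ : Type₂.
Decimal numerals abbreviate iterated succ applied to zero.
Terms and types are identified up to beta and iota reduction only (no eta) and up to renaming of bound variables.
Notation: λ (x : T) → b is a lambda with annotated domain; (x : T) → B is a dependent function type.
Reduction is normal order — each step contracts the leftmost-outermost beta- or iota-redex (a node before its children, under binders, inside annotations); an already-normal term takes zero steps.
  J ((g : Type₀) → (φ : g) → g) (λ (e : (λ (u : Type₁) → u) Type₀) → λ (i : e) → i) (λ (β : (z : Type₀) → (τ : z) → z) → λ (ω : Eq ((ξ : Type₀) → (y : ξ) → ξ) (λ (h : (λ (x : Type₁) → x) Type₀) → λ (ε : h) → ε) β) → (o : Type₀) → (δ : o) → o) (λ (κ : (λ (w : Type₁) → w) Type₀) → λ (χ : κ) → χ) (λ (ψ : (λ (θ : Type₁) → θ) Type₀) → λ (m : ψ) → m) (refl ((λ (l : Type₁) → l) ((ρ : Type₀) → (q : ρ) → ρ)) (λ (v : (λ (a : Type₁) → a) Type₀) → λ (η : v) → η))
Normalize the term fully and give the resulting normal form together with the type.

normal form:
  λ (g : Type₀) → λ (φ : g) → φ
the term's type:
  (g : Type₀) → (φ : g) → g
observation: normalization takes exactly 2 steps under the normal-order strategy.
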